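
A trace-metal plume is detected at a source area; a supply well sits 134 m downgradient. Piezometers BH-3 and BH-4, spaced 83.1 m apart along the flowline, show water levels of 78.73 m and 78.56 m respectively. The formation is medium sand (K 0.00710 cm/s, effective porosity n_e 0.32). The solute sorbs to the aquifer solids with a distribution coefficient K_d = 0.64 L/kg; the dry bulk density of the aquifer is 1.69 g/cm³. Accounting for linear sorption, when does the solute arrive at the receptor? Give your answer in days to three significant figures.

15000 days

Hydraulic gradient i = (78.73 − 78.56) / 83.1 = 0.17 / 83.1 = 0.002046
K = 0.00710 cm/s × 864 = 6.134 m/d
q = Ki = 6.134 × 0.002046 = 0.01255 m/d
Seepage velocity v = q / n = 0.01255 / 0.32 = 0.03922 m/d
Retardation R = 1 + ρ_b·K_d/n = 1 + 1.69×0.64/0.32 = 4.380
Contaminant velocity v_c = v/R = 0.03922/4.380 = 0.008954 m/d
t = L/v_c = 134/0.008954 = 14970 d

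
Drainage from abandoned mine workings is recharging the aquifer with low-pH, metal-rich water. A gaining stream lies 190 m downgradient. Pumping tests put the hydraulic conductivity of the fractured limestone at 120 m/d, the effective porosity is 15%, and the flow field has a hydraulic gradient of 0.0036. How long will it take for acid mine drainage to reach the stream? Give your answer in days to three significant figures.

Specific discharge q = 120 × 0.0036 = 0.4320 m/d
Seepage velocity v = q / n = 0.4320 / 0.15 = 2.880 m/d
t = L / v = 190 / 2.880 = 65.97 d

66.0 days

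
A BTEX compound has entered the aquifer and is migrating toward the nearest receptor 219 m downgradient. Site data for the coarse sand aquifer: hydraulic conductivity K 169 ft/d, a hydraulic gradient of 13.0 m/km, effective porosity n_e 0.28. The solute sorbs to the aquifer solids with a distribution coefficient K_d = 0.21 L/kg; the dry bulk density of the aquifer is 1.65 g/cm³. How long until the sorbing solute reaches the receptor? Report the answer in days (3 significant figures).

K = 169 ft/d × 0.3048 = 51.51 m/d
Specific discharge q = 51.51 × 0.013 = 0.6696 m/d
v = Ki/n = 51.51·0.013/0.28 = 2.392 m/d
Retardation R = 1 + ρ_b·K_d/n = 1 + 1.65×0.21/0.28 = 2.238
Contaminant velocity v_c = v/R = 2.392/2.238 = 1.069 m/d
t = L/v_c = 219/1.069 = 204.9 d

205 days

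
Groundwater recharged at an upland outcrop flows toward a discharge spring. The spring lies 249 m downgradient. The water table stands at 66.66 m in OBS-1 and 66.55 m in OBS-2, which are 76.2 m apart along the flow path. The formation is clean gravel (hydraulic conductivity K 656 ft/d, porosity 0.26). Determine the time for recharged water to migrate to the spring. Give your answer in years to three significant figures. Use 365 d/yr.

Hydraulic gradient i = (66.66 − 66.55) / 76.2 = 0.11 / 76.2 = 0.001444
K = 656 ft/d × 0.3048 = 199.9 m/d
q = Ki = 199.9 × 0.001444 = 0.2886 m/d
Average linear velocity = 0.2886 / 0.26 = 1.110 m/d
t = L / v = 249 / 1.110 = 224.3 d
   = 224.3 / 365 = 0.615 yr

0.615 years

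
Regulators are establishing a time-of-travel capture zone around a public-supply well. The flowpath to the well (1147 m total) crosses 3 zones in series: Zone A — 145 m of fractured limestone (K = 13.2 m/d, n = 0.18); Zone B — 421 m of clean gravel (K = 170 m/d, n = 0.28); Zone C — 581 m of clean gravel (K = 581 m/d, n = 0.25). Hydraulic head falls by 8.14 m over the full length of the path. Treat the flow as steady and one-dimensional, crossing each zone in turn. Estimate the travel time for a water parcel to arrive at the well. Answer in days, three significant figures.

514 days

Continuity: the same q passes through each zone, so ΔH = q·Σ(L_j/K_j) — the zones act as resistances in series.
Σ(L/K) = 145/13.2 + 421/170 + 581/581 = 10.98 + 2.476 + 1.000 = 14.46 d
q = ΔH / Σ(L/K) = 8.14 / 14.46 = 0.5629 m/d (same in every zone)
Zone A: v = q/n = 0.5629/0.18 = 3.127 m/d → t_A = 145/3.127 = 46.37 d
Zone B: v = q/n = 0.5629/0.28 = 2.010 m/d → t_B = 421/2.010 = 209.4 d
Zone C: v = q/n = 0.5629/0.25 = 2.252 m/d → t_C = 581/2.252 = 258.0 d
Total t = 46.37 + 209.4 + 258.0 = 513.8 d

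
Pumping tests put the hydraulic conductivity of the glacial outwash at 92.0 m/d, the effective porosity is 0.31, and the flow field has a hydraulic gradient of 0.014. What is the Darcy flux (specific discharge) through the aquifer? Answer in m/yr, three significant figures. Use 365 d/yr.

470 m/yr

Specific discharge q = 92.0 × 0.014 = 1.288 m/d
   = 1.288 × 365 = 470 m/yr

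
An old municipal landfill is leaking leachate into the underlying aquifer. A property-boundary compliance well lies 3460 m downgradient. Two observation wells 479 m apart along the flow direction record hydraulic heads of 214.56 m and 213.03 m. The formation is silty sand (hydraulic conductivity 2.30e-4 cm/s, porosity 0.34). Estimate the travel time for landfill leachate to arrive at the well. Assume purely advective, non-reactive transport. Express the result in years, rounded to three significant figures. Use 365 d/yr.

Hydraulic gradient i = (214.56 − 213.03) / 479 = 1.53 / 479 = 0.003194
K = 2.30e-4 cm/s × 864 = 0.1987 m/d
Specific discharge q = 0.1987 × 0.003194 = 6.347e-4 m/d
Seepage velocity v = q / n = 6.347e-4 / 0.34 = 0.001867 m/d
t = L / v = 3460 / 0.001867 = 1.853e6 d
   = 1.853e6 / 365 = 5080 yr

5080 years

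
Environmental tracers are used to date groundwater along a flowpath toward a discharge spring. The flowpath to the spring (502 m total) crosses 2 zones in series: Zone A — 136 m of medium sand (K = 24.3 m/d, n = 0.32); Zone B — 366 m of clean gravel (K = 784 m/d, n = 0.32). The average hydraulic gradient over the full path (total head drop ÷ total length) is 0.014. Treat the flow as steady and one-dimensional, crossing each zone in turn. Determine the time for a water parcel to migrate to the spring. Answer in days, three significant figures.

Steady 1-D flow in series ⇒ the Darcy flux q is identical in every zone and the zone head losses add (resistances L/K in series).
Σ(L/K) = 136/24.3 + 366/784 = 5.597 + 0.4668 = 6.064 d
K_eq = L_total / Σ(L/K) = 502 / 6.064 = 82.79 m/d
q = K_eq · i = 82.79 × 0.014 = 1.159 m/d (same in every zone)
Zone A: v = q/n = 1.159/0.32 = 3.622 m/d → t_A = 136/3.622 = 37.55 d
Zone B: v = q/n = 1.159/0.32 = 3.622 m/d → t_B = 366/3.622 = 101.0 d
Total t = 37.55 + 101.0 = 138.6 d

139 days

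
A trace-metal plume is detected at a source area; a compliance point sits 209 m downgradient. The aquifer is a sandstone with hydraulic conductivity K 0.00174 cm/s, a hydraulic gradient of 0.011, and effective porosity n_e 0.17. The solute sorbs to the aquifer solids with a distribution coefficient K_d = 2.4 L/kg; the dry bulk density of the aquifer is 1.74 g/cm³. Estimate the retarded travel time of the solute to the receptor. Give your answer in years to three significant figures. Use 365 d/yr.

K = 0.00174 cm/s × 864 = 1.503 m/d
q = Ki = 1.503 × 0.011 = 0.01654 m/d
Seepage velocity v = q / n = 0.01654 / 0.17 = 0.09728 m/d
Retardation R = 1 + ρ_b·K_d/n = 1 + 1.74×2.4/0.17 = 25.56
Contaminant velocity v_c = v/R = 0.09728/25.56 = 0.003805 m/d
t = L/v_c = 209/0.003805 = 54930 d
   = 54930/365 = 150 yr

150 years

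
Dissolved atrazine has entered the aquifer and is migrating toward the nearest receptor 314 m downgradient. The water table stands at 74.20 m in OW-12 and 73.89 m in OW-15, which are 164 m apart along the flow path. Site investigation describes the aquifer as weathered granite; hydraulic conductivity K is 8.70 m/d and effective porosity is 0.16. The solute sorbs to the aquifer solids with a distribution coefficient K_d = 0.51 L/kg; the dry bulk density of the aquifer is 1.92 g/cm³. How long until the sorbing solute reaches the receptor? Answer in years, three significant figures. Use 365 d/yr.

59.6 years

Hydraulic gradient i = (74.20 − 73.89) / 164 = 0.31 / 164 = 0.001890
Darcy flux q = K·i = 8.70 × 0.001890 = 0.01645 m/d
v = Ki/n = 8.70·0.001890/0.16 = 0.1028 m/d
Retardation R = 1 + ρ_b·K_d/n = 1 + 1.92×0.51/0.16 = 7.120
Contaminant velocity v_c = v/R = 0.1028/7.120 = 0.01444 m/d
t = L/v_c = 314/0.01444 = 21750 d
   = 21750/365 = 59.6 yr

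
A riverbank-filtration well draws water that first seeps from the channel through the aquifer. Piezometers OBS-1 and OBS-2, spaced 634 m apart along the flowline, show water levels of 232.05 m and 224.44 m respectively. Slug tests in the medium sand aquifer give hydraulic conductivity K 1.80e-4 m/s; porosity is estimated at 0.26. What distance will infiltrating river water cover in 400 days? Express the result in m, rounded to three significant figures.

Hydraulic gradient i = (232.05 − 224.44) / 634 = 7.61 / 634 = 0.01200
K = 1.80e-4 m/s × 86400 s/d = 15.55 m/d
q = Ki = 15.55 × 0.01200 = 0.1867 m/d
Seepage velocity v = q / n = 0.1867 / 0.26 = 0.7180 m/d
L = v × T = 0.7180 × 400 = 287.2 m

287 m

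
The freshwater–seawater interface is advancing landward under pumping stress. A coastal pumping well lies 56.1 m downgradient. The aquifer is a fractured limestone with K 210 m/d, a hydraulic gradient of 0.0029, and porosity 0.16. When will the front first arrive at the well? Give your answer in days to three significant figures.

q = Ki = 210 × 0.0029 = 0.6090 m/d
v_s = q/n_e = 0.6090/0.16 = 3.806 m/d
t = L / v = 56.1 / 3.806 = 14.74 d

14.7 days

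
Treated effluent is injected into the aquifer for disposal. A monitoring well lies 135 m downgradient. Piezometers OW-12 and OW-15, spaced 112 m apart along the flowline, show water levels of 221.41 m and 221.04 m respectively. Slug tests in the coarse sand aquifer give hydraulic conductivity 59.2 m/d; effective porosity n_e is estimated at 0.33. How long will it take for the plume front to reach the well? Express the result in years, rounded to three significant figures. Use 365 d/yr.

0.624 years

Hydraulic gradient i = (221.41 − 221.04) / 112 = 0.37 / 112 = 0.003304
Specific discharge q = 59.2 × 0.003304 = 0.1956 m/d
Seepage velocity v = q / n = 0.1956 / 0.33 = 0.5926 m/d
t = L / v = 135 / 0.5926 = 227.8 d
   = 227.8 / 365 = 0.624 yr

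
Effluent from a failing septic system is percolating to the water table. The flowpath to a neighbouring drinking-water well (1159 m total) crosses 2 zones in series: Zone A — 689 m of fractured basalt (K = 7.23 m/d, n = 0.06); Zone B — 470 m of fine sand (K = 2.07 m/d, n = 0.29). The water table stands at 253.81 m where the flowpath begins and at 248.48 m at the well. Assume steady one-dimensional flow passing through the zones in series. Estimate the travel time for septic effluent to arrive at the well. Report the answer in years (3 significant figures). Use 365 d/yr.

29.4 years

Total head drop ΔH = 253.81 − 248.48 = 5.33 m
Continuity: the same q passes through each zone, so ΔH = q·Σ(L_j/K_j) — the zones act as resistances in series.
Σ(L/K) = 689/7.23 + 470/2.07 = 95.30 + 227.1 = 322.4 d
q = ΔH / Σ(L/K) = 5.33 / 322.4 = 0.01653 m/d (same in every zone)
Zone A: v = q/n = 0.01653/0.06 = 0.2756 m/d → t_A = 689/0.2756 = 2500 d
Zone B: v = q/n = 0.01653/0.29 = 0.05702 m/d → t_B = 470/0.05702 = 8243 d
Total t = 2500 + 8243 = 10740 d
   = 10740 / 365 = 29.4 yr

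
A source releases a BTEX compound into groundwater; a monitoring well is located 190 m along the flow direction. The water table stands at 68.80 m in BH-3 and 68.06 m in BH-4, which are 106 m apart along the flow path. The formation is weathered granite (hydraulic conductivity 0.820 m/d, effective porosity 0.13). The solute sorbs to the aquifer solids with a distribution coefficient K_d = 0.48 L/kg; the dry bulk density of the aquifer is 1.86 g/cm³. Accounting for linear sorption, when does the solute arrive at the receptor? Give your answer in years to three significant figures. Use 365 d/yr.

93.0 years

Hydraulic gradient i = (68.80 − 68.06) / 106 = 0.74 / 106 = 0.006981
Specific discharge q = 0.820 × 0.006981 = 0.005725 m/d
Seepage velocity v = q / n = 0.005725 / 0.13 = 0.04403 m/d
Retardation R = 1 + ρ_b·K_d/n = 1 + 1.86×0.48/0.13 = 7.868
Contaminant velocity v_c = v/R = 0.04403/7.868 = 0.005597 m/d
t = L/v_c = 190/0.005597 = 33950 d
   = 33950/365 = 93.0 yr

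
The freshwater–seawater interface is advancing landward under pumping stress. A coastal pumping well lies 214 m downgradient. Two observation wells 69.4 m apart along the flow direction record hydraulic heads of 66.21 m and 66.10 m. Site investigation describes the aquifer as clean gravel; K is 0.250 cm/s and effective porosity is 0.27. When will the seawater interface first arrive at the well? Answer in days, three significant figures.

Hydraulic gradient i = (66.21 − 66.10) / 69.4 = 0.11 / 69.4 = 0.001585
K = 0.250 cm/s × 864 = 216.0 m/d
Specific discharge q = 216.0 × 0.001585 = 0.3424 m/d
v = Ki/n = 216.0·0.001585/0.27 = 1.268 m/d
t = L / v = 214 / 1.268 = 168.8 d

169 days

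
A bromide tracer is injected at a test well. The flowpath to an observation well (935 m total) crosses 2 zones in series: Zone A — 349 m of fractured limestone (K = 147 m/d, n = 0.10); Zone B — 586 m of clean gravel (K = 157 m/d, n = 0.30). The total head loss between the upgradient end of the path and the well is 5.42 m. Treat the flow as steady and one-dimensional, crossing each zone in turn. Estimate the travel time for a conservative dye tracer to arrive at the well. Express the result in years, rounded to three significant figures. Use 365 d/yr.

0.650 years

Steady 1-D flow in series ⇒ the Darcy flux q is identical in every zone and the zone head losses add (resistances L/K in series).
Σ(L/K) = 349/147 + 586/157 = 2.374 + 3.732 = 6.107 d
q = ΔH / Σ(L/K) = 5.42 / 6.107 = 0.8876 m/d (same in every zone)
Zone A: v = q/n = 0.8876/0.10 = 8.876 m/d → t_A = 349/8.876 = 39.32 d
Zone B: v = q/n = 0.8876/0.30 = 2.959 m/d → t_B = 586/2.959 = 198.1 d
Total t = 39.32 + 198.1 = 237.4 d
   = 237.4 / 365 = 0.650 yr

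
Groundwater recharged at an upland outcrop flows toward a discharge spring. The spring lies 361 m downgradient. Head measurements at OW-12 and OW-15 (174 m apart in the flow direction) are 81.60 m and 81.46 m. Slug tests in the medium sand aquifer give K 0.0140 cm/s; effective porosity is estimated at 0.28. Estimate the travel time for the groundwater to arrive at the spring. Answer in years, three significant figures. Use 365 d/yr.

Hydraulic gradient i = (81.60 − 81.46) / 174 = 0.14 / 174 = 8.046e-4
K = 0.0140 cm/s × 864 = 12.10 m/d
Specific discharge q = 12.10 × 8.046e-4 = 0.009732 m/d
Seepage velocity v = q / n = 0.009732 / 0.28 = 0.03476 m/d
t = L / v = 361 / 0.03476 = 10390 d
   = 10390 / 365 = 28.5 yr

28.5 years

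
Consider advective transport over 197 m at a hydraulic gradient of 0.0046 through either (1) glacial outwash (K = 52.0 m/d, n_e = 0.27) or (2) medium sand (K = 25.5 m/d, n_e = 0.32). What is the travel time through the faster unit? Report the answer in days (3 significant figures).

222 days

Unit 1 (glacial outwash): v = 52.0×0.0046/0.27 = 0.8859 m/d, t = 197/0.8859 = 222.4 d
Unit 2 (medium sand): v = 25.5×0.0046/0.32 = 0.3666 m/d, t = 197/0.3666 = 537.4 d
Faster unit: t = 222 d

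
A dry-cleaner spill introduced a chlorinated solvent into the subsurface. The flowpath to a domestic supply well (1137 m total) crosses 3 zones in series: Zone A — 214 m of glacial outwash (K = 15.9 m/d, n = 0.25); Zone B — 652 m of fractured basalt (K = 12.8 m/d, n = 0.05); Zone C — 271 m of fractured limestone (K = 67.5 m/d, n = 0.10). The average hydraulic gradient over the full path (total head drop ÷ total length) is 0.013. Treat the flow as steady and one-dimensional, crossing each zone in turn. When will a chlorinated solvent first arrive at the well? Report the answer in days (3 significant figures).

Steady 1-D flow in series ⇒ the Darcy flux q is identical in every zone and the zone head losses add (resistances L/K in series).
Σ(L/K) = 214/15.9 + 652/12.8 + 271/67.5 = 13.46 + 50.94 + 4.015 = 68.41 d
K_eq = L_total / Σ(L/K) = 1137 / 68.41 = 16.62 m/d
q = K_eq · i = 16.62 × 0.013 = 0.2161 m/d (same in every zone)
Zone A: v = q/n = 0.2161/0.25 = 0.8642 m/d → t_A = 214/0.8642 = 247.6 d
Zone B: v = q/n = 0.2161/0.05 = 4.321 m/d → t_B = 652/4.321 = 150.9 d
Zone C: v = q/n = 0.2161/0.10 = 2.161 m/d → t_C = 271/2.161 = 125.4 d
Total t = 247.6 + 150.9 + 125.4 = 523.9 d

524 days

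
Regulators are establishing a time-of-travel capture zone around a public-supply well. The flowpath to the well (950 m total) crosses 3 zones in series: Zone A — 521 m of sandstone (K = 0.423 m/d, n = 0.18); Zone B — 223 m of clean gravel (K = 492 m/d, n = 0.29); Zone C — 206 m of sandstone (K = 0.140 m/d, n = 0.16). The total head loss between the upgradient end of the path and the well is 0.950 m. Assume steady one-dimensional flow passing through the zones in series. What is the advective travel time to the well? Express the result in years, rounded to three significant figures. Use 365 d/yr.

1490 years

Steady 1-D flow in series ⇒ the Darcy flux q is identical in every zone and the zone head losses add (resistances L/K in series).
Σ(L/K) = 521/0.423 + 223/492 + 206/0.140 = 1232 + 0.4533 + 1471 = 2704 d
q = ΔH / Σ(L/K) = 0.950 / 2704 = 3.514e-4 m/d (same in every zone)
Zone A: v = q/n = 3.514e-4/0.18 = 0.001952 m/d → t_A = 521/0.001952 = 266900 d
Zone B: v = q/n = 3.514e-4/0.29 = 0.001212 m/d → t_B = 223/0.001212 = 184000 d
Zone C: v = q/n = 3.514e-4/0.16 = 0.002196 m/d → t_C = 206/0.002196 = 93800 d
Total t = 266900 + 184000 + 93800 = 544700 d
   = 544700 / 365 = 1490 yr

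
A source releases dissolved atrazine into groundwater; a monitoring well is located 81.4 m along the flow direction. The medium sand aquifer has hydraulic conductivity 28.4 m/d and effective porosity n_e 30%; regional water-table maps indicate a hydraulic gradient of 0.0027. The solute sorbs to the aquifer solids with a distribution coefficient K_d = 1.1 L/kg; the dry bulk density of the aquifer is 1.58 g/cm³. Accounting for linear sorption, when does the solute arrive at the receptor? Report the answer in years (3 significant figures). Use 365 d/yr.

5.93 years

Darcy flux q = K·i = 28.4 × 0.0027 = 0.07668 m/d
Average linear velocity = 0.07668 / 0.30 = 0.2556 m/d
Retardation R = 1 + ρ_b·K_d/n = 1 + 1.58×1.1/0.30 = 6.793
Contaminant velocity v_c = v/R = 0.2556/6.793 = 0.03763 m/d
t = L/v_c = 81.4/0.03763 = 2163 d
   = 2163/365 = 5.93 yr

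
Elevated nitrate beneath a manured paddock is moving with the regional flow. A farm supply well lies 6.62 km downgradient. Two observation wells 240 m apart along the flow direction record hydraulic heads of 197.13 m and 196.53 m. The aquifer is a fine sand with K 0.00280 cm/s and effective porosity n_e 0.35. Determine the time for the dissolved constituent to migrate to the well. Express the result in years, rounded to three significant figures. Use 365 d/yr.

Hydraulic gradient i = (197.13 − 196.53) / 240 = 0.60 / 240 = 0.002500
K = 0.00280 cm/s × 864 = 2.419 m/d
q = Ki = 2.419 × 0.002500 = 0.006048 m/d
Average linear velocity = 0.006048 / 0.35 = 0.01728 m/d
L = 6.62 km = 6620 m
t = L / v = 6620 / 0.01728 = 383100 d
   = 383100 / 365 = 1050 yr

1050 years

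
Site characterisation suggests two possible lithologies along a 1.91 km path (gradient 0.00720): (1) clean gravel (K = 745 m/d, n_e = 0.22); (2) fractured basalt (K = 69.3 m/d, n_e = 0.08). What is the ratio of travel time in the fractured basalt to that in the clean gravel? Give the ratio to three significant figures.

Unit 1 (clean gravel): v = 745×0.0072/0.22 = 24.38 m/d, t = 1910/24.38 = 78.34 d
Unit 2 (fractured basalt): v = 69.3×0.0072/0.08 = 6.237 m/d, t = 1910/6.237 = 306.2 d
t(fractured basalt) / t(clean gravel) = 306.2/78.34 = 3.91

3.91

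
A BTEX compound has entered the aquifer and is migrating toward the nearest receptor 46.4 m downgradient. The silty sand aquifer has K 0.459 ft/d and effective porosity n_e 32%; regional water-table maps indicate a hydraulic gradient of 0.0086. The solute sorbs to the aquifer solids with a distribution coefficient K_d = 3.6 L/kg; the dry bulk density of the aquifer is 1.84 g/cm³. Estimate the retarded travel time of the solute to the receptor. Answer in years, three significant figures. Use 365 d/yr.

K = 0.459 ft/d × 0.3048 = 0.1399 m/d
Specific discharge q = 0.1399 × 0.0086 = 0.001203 m/d
v_s = q/n_e = 0.001203/0.32 = 0.003760 m/d
Retardation R = 1 + ρ_b·K_d/n = 1 + 1.84×3.6/0.32 = 21.70
Contaminant velocity v_c = v/R = 0.003760/21.70 = 1.733e-4 m/d
t = L/v_c = 46.4/1.733e-4 = 267800 d
   = 267800/365 = 734 yr

734 years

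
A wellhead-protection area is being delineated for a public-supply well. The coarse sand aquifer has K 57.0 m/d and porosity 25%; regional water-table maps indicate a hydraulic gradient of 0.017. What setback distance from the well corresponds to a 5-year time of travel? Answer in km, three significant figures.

Specific discharge q = 57.0 × 0.017 = 0.9690 m/d
Seepage velocity v = q / n = 0.9690 / 0.25 = 3.876 m/d
T = 5 yr × 365 = 1825 d
L = v × T = 3.876 × 1825 = 7074 m
   = 7.07 km

7.07 km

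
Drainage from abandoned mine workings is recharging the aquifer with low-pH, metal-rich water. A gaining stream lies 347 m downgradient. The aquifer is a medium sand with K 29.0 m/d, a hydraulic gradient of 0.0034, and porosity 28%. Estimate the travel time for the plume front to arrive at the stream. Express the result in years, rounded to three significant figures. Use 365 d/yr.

Specific discharge q = 29.0 × 0.0034 = 0.09860 m/d
v_s = q/n_e = 0.09860/0.28 = 0.3521 m/d
t = L / v = 347 / 0.3521 = 985.4 d
   = 985.4 / 365 = 2.70 yr

2.70 years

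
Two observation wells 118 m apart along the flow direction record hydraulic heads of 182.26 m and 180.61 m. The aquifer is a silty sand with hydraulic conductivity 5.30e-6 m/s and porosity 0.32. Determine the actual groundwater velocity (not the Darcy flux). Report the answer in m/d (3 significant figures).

Hydraulic gradient i = (182.26 − 180.61) / 118 = 1.65 / 118 = 0.01398
K = 5.30e-6 m/s × 86400 s/d = 0.4579 m/d
Specific discharge q = 0.4579 × 0.01398 = 0.006403 m/d
Average linear velocity = 0.006403 / 0.32 = 0.02001 m/d

0.0200 m/d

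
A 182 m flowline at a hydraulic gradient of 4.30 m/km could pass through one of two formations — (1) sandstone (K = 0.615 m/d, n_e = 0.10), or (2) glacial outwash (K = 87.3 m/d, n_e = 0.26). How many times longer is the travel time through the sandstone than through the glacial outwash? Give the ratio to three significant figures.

Unit 1 (sandstone): v = 0.615×0.0043/0.10 = 0.02645 m/d, t = 182/0.02645 = 6882 d
Unit 2 (glacial outwash): v = 87.3×0.0043/0.26 = 1.444 m/d, t = 182/1.444 = 126.1 d
t(sandstone) / t(glacial outwash) = 6882/126.1 = 54.6

54.6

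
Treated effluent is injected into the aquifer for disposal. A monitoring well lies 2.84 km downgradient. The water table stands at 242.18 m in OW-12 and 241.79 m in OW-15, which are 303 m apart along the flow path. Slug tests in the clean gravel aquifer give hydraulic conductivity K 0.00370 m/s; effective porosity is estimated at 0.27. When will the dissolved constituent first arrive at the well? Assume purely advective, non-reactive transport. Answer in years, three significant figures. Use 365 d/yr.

Hydraulic gradient i = (242.18 − 241.79) / 303 = 0.39 / 303 = 0.001287
K = 0.00370 m/s × 86400 s/d = 319.7 m/d
Specific discharge q = 319.7 × 0.001287 = 0.4115 m/d
v = Ki/n = 319.7·0.001287/0.27 = 1.524 m/d
L = 2.84 km = 2840 m
t = L / v = 2840 / 1.524 = 1864 d
   = 1864 / 365 = 5.11 yr

5.11 years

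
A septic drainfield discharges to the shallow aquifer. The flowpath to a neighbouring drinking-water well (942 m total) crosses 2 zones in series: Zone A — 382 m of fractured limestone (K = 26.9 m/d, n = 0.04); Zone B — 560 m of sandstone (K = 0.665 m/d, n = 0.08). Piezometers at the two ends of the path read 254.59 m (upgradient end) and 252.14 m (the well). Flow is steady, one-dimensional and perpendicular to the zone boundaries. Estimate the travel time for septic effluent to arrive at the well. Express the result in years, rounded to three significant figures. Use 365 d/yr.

57.5 years

Total head drop ΔH = 254.59 − 252.14 = 2.45 m
Steady 1-D flow in series ⇒ the Darcy flux q is identical in every zone and the zone head losses add (resistances L/K in series).
Σ(L/K) = 382/26.9 + 560/0.665 = 14.20 + 842.1 = 856.3 d
q = ΔH / Σ(L/K) = 2.45 / 856.3 = 0.002861 m/d (same in every zone)
Zone A: v = q/n = 0.002861/0.04 = 0.07153 m/d → t_A = 382/0.07153 = 5341 d
Zone B: v = q/n = 0.002861/0.08 = 0.03576 m/d → t_B = 560/0.03576 = 15660 d
Total t = 5341 + 15660 = 21000 d
   = 21000 / 365 = 57.5 yr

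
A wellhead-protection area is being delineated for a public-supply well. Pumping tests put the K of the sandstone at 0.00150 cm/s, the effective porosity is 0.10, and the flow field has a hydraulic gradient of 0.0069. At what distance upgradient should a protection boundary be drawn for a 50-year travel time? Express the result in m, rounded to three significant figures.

K = 0.00150 cm/s × 864 = 1.296 m/d
Specific discharge q = 1.296 × 0.0069 = 0.008942 m/d
v_s = q/n_e = 0.008942/0.10 = 0.08942 m/d
T = 50 yr × 365 = 18250 d
L = v × T = 0.08942 × 18250 = 1632 m

1630 m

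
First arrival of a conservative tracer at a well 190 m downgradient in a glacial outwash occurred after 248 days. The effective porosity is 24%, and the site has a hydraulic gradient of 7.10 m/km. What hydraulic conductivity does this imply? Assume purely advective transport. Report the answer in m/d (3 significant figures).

v = L / t = 190 / 248 = 0.7661 m/d
K = v · n / i = 0.7661 × 0.24 / 0.0071 = 25.9 m/d

25.9 m/d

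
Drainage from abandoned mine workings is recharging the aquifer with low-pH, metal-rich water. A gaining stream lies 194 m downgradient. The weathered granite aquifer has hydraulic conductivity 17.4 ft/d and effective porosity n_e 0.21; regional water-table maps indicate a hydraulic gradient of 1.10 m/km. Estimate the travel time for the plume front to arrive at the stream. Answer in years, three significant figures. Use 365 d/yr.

19.1 years

K = 17.4 ft/d × 0.3048 = 5.304 m/d
Darcy flux q = K·i = 5.304 × 0.0011 = 0.005834 m/d
Average linear velocity = 0.005834 / 0.21 = 0.02778 m/d
t = L / v = 194 / 0.02778 = 6983 d
   = 6983 / 365 = 19.1 yr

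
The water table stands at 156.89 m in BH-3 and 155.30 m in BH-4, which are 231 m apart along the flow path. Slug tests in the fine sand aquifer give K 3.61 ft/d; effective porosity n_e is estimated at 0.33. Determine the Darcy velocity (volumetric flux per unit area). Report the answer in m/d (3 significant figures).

Hydraulic gradient i = (156.89 − 155.30) / 231 = 1.59 / 231 = 0.006883
K = 3.61 ft/d × 0.3048 = 1.100 m/d
Specific discharge q = 1.100 × 0.006883 = 0.007574 m/d

0.00757 m/d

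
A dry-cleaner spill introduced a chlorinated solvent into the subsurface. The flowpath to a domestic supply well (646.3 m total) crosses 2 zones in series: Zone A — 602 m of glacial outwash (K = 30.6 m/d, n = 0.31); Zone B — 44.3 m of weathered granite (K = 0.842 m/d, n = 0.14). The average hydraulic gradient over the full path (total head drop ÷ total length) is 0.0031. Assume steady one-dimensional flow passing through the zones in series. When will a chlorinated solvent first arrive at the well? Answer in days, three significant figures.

Continuity: the same q passes through each zone, so ΔH = q·Σ(L_j/K_j) — the zones act as resistances in series.
Σ(L/K) = 602/30.6 + 44.3/0.842 = 19.67 + 52.61 = 72.29 d
K_eq = L_total / Σ(L/K) = 646.3 / 72.29 = 8.941 m/d
q = K_eq · i = 8.941 × 0.0031 = 0.02772 m/d (same in every zone)
Zone A: v = q/n = 0.02772/0.31 = 0.08941 m/d → t_A = 602/0.08941 = 6733 d
Zone B: v = q/n = 0.02772/0.14 = 0.1980 m/d → t_B = 44.3/0.1980 = 223.8 d
Total t = 6733 + 223.8 = 6957 d

6960 days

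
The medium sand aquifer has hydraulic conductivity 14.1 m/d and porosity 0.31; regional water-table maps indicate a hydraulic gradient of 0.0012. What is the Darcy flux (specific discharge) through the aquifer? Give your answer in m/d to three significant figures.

0.0169 m/d

Specific discharge q = 14.1 × 0.0012 = 0.01692 m/d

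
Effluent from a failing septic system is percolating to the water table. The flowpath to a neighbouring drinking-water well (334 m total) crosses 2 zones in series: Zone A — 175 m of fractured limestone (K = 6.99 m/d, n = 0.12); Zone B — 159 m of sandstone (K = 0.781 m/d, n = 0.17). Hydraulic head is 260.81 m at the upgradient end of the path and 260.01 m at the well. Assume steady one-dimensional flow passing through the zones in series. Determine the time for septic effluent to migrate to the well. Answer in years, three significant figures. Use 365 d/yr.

Total head drop ΔH = 260.81 − 260.01 = 0.80 m
Steady 1-D flow in series ⇒ the Darcy flux q is identical in every zone and the zone head losses add (resistances L/K in series).
Σ(L/K) = 175/6.99 + 159/0.781 = 25.04 + 203.6 = 228.6 d
q = ΔH / Σ(L/K) = 0.80 / 228.6 = 0.003499 m/d (same in every zone)
Zone A: v = q/n = 0.003499/0.12 = 0.02916 m/d → t_A = 175/0.02916 = 6001 d
Zone B: v = q/n = 0.003499/0.17 = 0.02058 m/d → t_B = 159/0.02058 = 7725 d
Total t = 6001 + 7725 = 13730 d
   = 13730 / 365 = 37.6 yr

37.6 years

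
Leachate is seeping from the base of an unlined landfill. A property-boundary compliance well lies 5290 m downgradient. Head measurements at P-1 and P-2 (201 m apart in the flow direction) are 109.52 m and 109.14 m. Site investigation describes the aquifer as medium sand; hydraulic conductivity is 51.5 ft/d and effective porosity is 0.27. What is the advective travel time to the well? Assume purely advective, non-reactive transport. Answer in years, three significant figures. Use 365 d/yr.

Hydraulic gradient i = (109.52 − 109.14) / 201 = 0.38 / 201 = 0.001891
K = 51.5 ft/d × 0.3048 = 15.70 m/d
Specific discharge q = 15.70 × 0.001891 = 0.02968 m/d
v_s = q/n_e = 0.02968/0.27 = 0.1099 m/d
t = L / v = 5290 / 0.1099 = 48130 d
   = 48130 / 365 = 132 yr

132 years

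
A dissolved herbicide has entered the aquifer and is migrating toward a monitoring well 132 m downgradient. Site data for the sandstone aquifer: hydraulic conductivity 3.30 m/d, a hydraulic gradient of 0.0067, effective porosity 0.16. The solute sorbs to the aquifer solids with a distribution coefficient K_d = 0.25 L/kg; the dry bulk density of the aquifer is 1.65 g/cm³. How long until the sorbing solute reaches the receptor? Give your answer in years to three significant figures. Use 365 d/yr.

q = Ki = 3.30 × 0.0067 = 0.02211 m/d
v_s = q/n_e = 0.02211/0.16 = 0.1382 m/d
Retardation R = 1 + ρ_b·K_d/n = 1 + 1.65×0.25/0.16 = 3.578
Contaminant velocity v_c = v/R = 0.1382/3.578 = 0.03862 m/d
t = L/v_c = 132/0.03862 = 3418 d
   = 3418/365 = 9.36 yr

9.36 years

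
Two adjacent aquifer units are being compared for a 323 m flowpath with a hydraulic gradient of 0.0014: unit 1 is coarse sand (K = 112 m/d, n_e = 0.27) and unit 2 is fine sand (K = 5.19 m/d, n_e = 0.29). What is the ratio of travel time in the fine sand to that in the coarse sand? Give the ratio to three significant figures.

Unit 1 (coarse sand): v = 112×0.0014/0.27 = 0.5807 m/d, t = 323/0.5807 = 556.2 d
Unit 2 (fine sand): v = 5.19×0.0014/0.29 = 0.02506 m/d, t = 323/0.02506 = 12890 d
t(fine sand) / t(coarse sand) = 12890/556.2 = 23.2

23.2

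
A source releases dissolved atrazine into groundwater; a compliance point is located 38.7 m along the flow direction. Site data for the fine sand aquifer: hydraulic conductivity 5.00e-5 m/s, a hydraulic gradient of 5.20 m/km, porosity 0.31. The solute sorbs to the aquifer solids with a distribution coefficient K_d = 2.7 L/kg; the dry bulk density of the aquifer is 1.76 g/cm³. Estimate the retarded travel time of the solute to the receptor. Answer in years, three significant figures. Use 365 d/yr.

23.9 years

K = 5.00e-5 m/s × 86400 s/d = 4.320 m/d
q = Ki = 4.320 × 0.0052 = 0.02246 m/d
v_s = q/n_e = 0.02246/0.31 = 0.07246 m/d
Retardation R = 1 + ρ_b·K_d/n = 1 + 1.76×2.7/0.31 = 16.33
Contaminant velocity v_c = v/R = 0.07246/16.33 = 0.004438 m/d
t = L/v_c = 38.7/0.004438 = 8721 d
   = 8721/365 = 23.9 yr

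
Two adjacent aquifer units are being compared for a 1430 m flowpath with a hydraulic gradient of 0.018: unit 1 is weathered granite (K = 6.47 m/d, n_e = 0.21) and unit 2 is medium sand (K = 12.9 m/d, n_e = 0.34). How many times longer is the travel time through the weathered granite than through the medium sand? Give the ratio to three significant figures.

1.23

Unit 1 (weathered granite): v = 6.47×0.018/0.21 = 0.5546 m/d, t = 1430/0.5546 = 2579 d
Unit 2 (medium sand): v = 12.9×0.018/0.34 = 0.6829 m/d, t = 1430/0.6829 = 2094 d
t(weathered granite) / t(medium sand) = 2579/2094 = 1.23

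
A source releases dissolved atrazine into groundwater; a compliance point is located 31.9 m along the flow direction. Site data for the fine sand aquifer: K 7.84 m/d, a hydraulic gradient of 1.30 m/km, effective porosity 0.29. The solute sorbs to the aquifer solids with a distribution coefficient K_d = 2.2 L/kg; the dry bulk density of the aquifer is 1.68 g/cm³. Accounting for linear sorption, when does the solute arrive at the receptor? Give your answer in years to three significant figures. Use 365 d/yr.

Darcy flux q = K·i = 7.84 × 0.0013 = 0.01019 m/d
v_s = q/n_e = 0.01019/0.29 = 0.03514 m/d
Retardation R = 1 + ρ_b·K_d/n = 1 + 1.68×2.2/0.29 = 13.74
Contaminant velocity v_c = v/R = 0.03514/13.74 = 0.002557 m/d
t = L/v_c = 31.9/0.002557 = 12480 d
   = 12480/365 = 34.2 yr

34.2 years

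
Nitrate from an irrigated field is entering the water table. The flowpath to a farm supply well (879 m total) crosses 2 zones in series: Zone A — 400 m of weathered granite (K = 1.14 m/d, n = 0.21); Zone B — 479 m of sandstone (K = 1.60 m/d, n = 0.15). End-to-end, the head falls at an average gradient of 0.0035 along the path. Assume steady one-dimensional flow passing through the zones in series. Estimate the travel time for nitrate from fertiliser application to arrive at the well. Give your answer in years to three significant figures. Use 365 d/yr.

90.2 years

Steady 1-D flow in series ⇒ the Darcy flux q is identical in every zone and the zone head losses add (resistances L/K in series).
Σ(L/K) = 400/1.14 + 479/1.60 = 350.9 + 299.4 = 650.3 d
K_eq = L_total / Σ(L/K) = 879 / 650.3 = 1.352 m/d
q = K_eq · i = 1.352 × 0.0035 = 0.004731 m/d (same in every zone)
Zone A: v = q/n = 0.004731/0.21 = 0.02253 m/d → t_A = 400/0.02253 = 17750 d
Zone B: v = q/n = 0.004731/0.15 = 0.03154 m/d → t_B = 479/0.03154 = 15190 d
Total t = 17750 + 15190 = 32940 d
   = 32940 / 365 = 90.2 yr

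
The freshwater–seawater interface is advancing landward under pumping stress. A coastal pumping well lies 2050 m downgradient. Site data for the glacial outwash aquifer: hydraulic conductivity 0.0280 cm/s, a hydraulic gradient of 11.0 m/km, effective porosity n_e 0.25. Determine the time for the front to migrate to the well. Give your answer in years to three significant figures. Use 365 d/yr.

K = 0.0280 cm/s × 864 = 24.19 m/d
q = Ki = 24.19 × 0.011 = 0.2661 m/d
Seepage velocity v = q / n = 0.2661 / 0.25 = 1.064 m/d
t = L / v = 2050 / 1.064 = 1926 d
   = 1926 / 365 = 5.28 yr

5.28 years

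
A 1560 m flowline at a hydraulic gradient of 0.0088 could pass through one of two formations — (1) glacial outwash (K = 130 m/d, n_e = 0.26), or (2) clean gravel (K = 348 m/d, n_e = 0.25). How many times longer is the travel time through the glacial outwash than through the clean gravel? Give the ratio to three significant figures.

2.78

Unit 1 (glacial outwash): v = 130×0.0088/0.26 = 4.400 m/d, t = 1560/4.400 = 354.5 d
Unit 2 (clean gravel): v = 348×0.0088/0.25 = 12.25 m/d, t = 1560/12.25 = 127.4 d
t(glacial outwash) / t(clean gravel) = 354.5/127.4 = 2.78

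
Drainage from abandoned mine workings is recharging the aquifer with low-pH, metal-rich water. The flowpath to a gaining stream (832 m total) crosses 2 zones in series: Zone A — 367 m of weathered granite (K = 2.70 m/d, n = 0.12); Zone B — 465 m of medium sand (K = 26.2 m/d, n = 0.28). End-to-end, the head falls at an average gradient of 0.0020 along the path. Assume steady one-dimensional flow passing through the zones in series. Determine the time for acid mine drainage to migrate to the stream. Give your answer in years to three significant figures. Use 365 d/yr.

44.1 years

For zones in series the flux q is common to all zones; the equivalent conductivity is the harmonic (thickness-weighted) mean, K_eq = L_total / Σ(L_j/K_j).
Σ(L/K) = 367/2.70 + 465/26.2 = 135.9 + 17.75 = 153.7 d
K_eq = L_total / Σ(L/K) = 832 / 153.7 = 5.414 m/d
q = K_eq · i = 5.414 × 0.0020 = 0.01083 m/d (same in every zone)
Zone A: v = q/n = 0.01083/0.12 = 0.09023 m/d → t_A = 367/0.09023 = 4067 d
Zone B: v = q/n = 0.01083/0.28 = 0.03867 m/d → t_B = 465/0.03867 = 12020 d
Total t = 4067 + 12020 = 16090 d
   = 16090 / 365 = 44.1 yr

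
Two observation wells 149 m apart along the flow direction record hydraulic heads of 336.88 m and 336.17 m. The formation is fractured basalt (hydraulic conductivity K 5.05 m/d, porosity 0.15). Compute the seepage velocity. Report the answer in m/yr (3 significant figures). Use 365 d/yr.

Hydraulic gradient i = (336.88 − 336.17) / 149 = 0.71 / 149 = 0.004765
Specific discharge q = 5.05 × 0.004765 = 0.02406 m/d
Average linear velocity = 0.02406 / 0.15 = 0.1604 m/d
   = 0.1604 × 365 = 58.6 m/yr

58.6 m/yr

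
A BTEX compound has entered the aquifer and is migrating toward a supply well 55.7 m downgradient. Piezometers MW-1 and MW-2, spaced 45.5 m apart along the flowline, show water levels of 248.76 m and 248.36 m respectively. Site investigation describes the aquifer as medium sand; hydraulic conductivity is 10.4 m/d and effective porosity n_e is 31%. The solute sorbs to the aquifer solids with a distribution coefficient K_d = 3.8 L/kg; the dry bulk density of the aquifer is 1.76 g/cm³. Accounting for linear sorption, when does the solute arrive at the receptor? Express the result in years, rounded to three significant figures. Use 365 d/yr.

Hydraulic gradient i = (248.76 − 248.36) / 45.5 = 0.40 / 45.5 = 0.008791
q = Ki = 10.4 × 0.008791 = 0.09143 m/d
Seepage velocity v = q / n = 0.09143 / 0.31 = 0.2949 m/d
Retardation R = 1 + ρ_b·K_d/n = 1 + 1.76×3.8/0.31 = 22.57
Contaminant velocity v_c = v/R = 0.2949/22.57 = 0.01306 m/d
t = L/v_c = 55.7/0.01306 = 4263 d
   = 4263/365 = 11.7 yr

11.7 years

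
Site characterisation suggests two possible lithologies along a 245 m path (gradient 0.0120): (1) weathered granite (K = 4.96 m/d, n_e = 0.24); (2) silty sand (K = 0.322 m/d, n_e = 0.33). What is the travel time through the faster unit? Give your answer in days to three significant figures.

Unit 1 (weathered granite): v = 4.96×0.012/0.24 = 0.2480 m/d, t = 245/0.2480 = 987.9 d
Unit 2 (silty sand): v = 0.322×0.012/0.33 = 0.01171 m/d, t = 245/0.01171 = 20920 d
Faster unit: t = 988 d

988 days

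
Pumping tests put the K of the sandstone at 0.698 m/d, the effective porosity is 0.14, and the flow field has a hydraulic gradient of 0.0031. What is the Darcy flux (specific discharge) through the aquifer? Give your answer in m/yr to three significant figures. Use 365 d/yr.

q = Ki = 0.698 × 0.0031 = 0.002164 m/d
   = 0.002164 × 365 = 0.790 m/yr

0.790 m/yr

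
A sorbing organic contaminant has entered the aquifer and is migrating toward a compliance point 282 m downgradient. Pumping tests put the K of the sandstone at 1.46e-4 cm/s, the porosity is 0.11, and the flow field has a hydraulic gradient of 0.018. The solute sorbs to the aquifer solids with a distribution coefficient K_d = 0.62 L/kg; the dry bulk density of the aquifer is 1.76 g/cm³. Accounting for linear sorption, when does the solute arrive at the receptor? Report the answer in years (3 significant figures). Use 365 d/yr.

409 years

K = 1.46e-4 cm/s × 864 = 0.1261 m/d
q = Ki = 0.1261 × 0.018 = 0.002271 m/d
Seepage velocity v = q / n = 0.002271 / 0.11 = 0.02064 m/d
Retardation R = 1 + ρ_b·K_d/n = 1 + 1.76×0.62/0.11 = 10.92
Contaminant velocity v_c = v/R = 0.02064/10.92 = 0.001890 m/d
t = L/v_c = 282/0.001890 = 149200 d
   = 149200/365 = 409 yr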